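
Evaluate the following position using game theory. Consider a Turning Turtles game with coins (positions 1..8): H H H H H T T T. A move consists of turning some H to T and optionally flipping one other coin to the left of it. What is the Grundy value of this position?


Coins: H H H H H T T T
Key fact: a single head at position k behaves exactly like a Nim heap of size k (turning it to T and optionally flipping a coin at j < k corresponds to moving the heap from k to j, or to 0), and heads combine as a disjunctive sum (two heads at the same place would cancel, matching j XOR j = 0). So the Nim-value is the XOR of the 1-indexed positions of the heads.
Face-up positions (1-indexed): [1, 2, 3, 4, 5]
XOR 0 with 1: 0 XOR 1 = 1
XOR 1 with 2: 1 XOR 2 = 3
XOR 3 with 3: 3 XOR 3 = 0
XOR 0 with 4: 0 XOR 4 = 4
XOR 4 with 5: 4 XOR 5 = 1
Nim-value = 1

1


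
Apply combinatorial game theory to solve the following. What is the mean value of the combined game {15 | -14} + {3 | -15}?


G1 = {15 | -14}, G2 = {3 | -15}
Each is a switch {a | b} with numbers a > b; its mean value is (a + b)/2, and mean value is additive over game sums: m(G1 + G2) = m(G1) + m(G2).
Mean of G1 = (15 + (-14))/2 = 1/2 = 1/2
Mean of G2 = (3 + (-15))/2 = -12/2 = -6
Mean of G1 + G2 = 1/2 + -6 = -11/2

-11/2


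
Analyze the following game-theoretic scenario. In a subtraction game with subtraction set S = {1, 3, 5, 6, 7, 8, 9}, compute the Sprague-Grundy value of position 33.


The subtraction set is S = {1, 3, 5, 6, 7, 8, 9}.
G(k) = mex{ G(k - s) : s in S, s <= k }. We compute iteratively: G(0) = 0.
G(1) = mex({0}) = 1
G(2) = mex({1}) = 0
G(3) = mex({0}) = 1
G(4) = mex({1}) = 0
G(5) = mex({0}) = 1
G(6) = mex({0, 1}) = 2
G(7) = mex({0, 1, 2}) = 3
G(8) = mex({0, 1, 3}) = 2
G(9) = mex({0, 1, 2}) = 3
G(10) = mex({0, 1, 3}) = 2
G(11) = mex({0, 1, 2}) = 3
G(12) = mex({0, 1, 2, 3}) = 4
G(13) = mex({0, 1, 2, 3, 4}) = 5
G(14) = mex({1, 2, 3, 5}) = 0
G(15) = mex({0, 2, 3, 4}) = 1
G(16) = mex({1, 2, 3, 5}) = 0
G(17) = mex({0, 2, 3, 4}) = 1
G(18) = mex({1, 2, 3, 4, 5}) = 0
G(19) = mex({0, 2, 3, 4, 5}) = 1
G(20) = mex({0, 1, 3, 4, 5}) = 2
G(21) = mex({0, 1, 2, 4, 5}) = 3
G(22) = mex({0, 1, 3, 5}) = 2
Observe that G(14)..G(22) = 0, 1, 0, 1, 0, 1, 2, 3, 2 repeats G(0)..G(8) = 0, 1, 0, 1, 0, 1, 2, 3, 2.
For k >= max(S) = 9, G(k) is determined by the previous 9 values G(k-9)..G(k-1); a window of 9 consecutive values has recurred shifted by 14, so by induction G(k + 14) = G(k) for all k >= 0: the sequence is periodic from the start with period 14.
One period: G(0..13) = 0, 1, 0, 1, 0, 1, 2, 3, 2, 3, 2, 3, 4, 5.
33 mod 14 = 5, so G(33) = G(5) = 1.

1


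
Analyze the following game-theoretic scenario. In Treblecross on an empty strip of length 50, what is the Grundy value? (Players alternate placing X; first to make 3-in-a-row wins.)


Treblecross: place X on empty cells; 3-in-a-row wins.
Playing within two cells of an existing X lets the opponent win at once, so sensible play treats the cells i-2..i+2 around each X as dead. The player left with no safe cell loses, so this is a normal-play take-away game on strips of safe cells.
Placing X at cell i (0-indexed) of a strip of k safe cells leaves independent strips of sizes max(0, i-2) and max(0, k-i-3). Hence G(k) = mex{ G(max(0,i-2)) XOR G(max(0,k-i-3)) : 0 <= i < k }, with G(0) = 0.
G(1): splits (0,0):0^0=0 -> mex({0}) = 1
G(2): splits (0,0):0^0=0 -> mex({0}) = 1
G(3): splits (0,0):0^0=0 -> mex({0}) = 1
G(4): splits (0,1):0^1=1 (0,0):0^0=0 -> mex({0, 1}) = 2
G(5): splits (0,2):0^1=1 (0,1):0^1=1 (0,0):0^0=0 -> mex({0, 1}) = 2
G(6) = mex({1}) = 0
G(7) = mex({0, 1, 2}) = 3
G(8) = mex({0, 1, 2}) = 3
G(9) = mex({0, 2}) = 1
G(10) = mex({0, 2, 3}) = 1
G(11) = mex({0, 3}) = 1
G(12) = mex({1, 3}) = 0
G(13) = mex({0, 1, 2, 3}) = 4
G(14) = mex({0, 1, 2}) = 3
G(15) = mex({0, 1, 2}) = 3
G(16) = mex({0, 1, 2, 4}) = 3
G(17) = mex({0, 1, 3, 4}) = 2
G(18) = mex({0, 1, 3, 4}) = 2
G(19) = mex({0, 1, 3, 5}) = 2
G(20) = mex({0, 1, 2, 3, 5}) = 4
G(21) = mex({0, 1, 2, 3, 5}) = 4
G(22) = mex({1, 2, 6}) = 0
G(23) = mex({0, 1, 2, 3, 4, 6}) = 5
G(24) = mex({0, 1, 2, 3, 4}) = 5
G(25) = mex({0, 1, 3, 4, 7}) = 2
G(26) = mex({0, 1, 3, 4, 5, 7}) = 2
G(27) = mex({0, 1, 3, 5}) = 2
G(28) = mex({0, 1, 2, 5}) = 3
G(29) = mex({0, 1, 2, 4, 5, 6}) = 3
G(30) = mex({1, 2, 4, 6}) = 0
G(31) = mex({0, 1, 2, 3, 4, 6}) = 5
G(32) = mex({1, 2, 3, 4, 7}) = 0
G(33) = mex({0, 3, 7}) = 1
G(34) = mex({0, 2, 3, 5, 7}) = 1
G(35) = mex({0, 2, 3, 5, 6}) = 1
G(36) = mex({0, 1, 2, 5, 6}) = 3
G(37) = mex({0, 1, 2, 4, 5, 6}) = 3
G(38) = mex({0, 1, 2, 4}) = 3
G(39) = mex({0, 1, 2, 3, 4, 7}) = 5
G(40) = mex({0, 1, 2, 3, 4, 5, 7}) = 6
G(41) = mex({0, 1, 2, 3, 5, 7}) = 4
G(42) = mex({0, 1, 2, 3, 5, 6, 7}) = 4
G(43) = mex({0, 2, 3, 5, 6}) = 1
G(44) = mex({1, 2, 3, 4, 5, 6}) = 0
G(45) = mex({0, 1, 2, 3, 4, 6, 7}) = 5
G(46) = mex({0, 1, 2, 3, 4, 7}) = 5
G(47) = mex({0, 1, 2, 3, 4, 5, 7}) = 6
G(48) = mex({0, 1, 2, 3, 4, 5, 7}) = 6
G(49) = mex({0, 1, 3, 4, 5, 7}) = 2
G(50) = mex({0, 1, 2, 3, 4, 5, 6}) = 7
Therefore G(50) = 7.

7


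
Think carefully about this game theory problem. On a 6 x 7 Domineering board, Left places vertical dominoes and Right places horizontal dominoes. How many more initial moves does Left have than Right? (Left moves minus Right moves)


Board is 6 x 7 (rows x cols).
Left (vertical) placements: (rows-1) * cols = 5 * 7 = 35
Right (horizontal) placements: rows * (cols-1) = 6 * 6 = 36
Advantage = Left - Right = 35 - 36 = -1

-1


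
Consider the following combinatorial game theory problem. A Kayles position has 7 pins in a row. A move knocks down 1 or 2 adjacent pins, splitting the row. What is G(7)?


Kayles: a move removes 1 or 2 adjacent pins from a contiguous row.
Removing pins from a row of k leaves two independent rows (a, b) with a + b = k - 1 (one pin) or a + b = k - 2 (two pins); an end removal gives a = 0.
By Sprague-Grundy, G(k) = mex{ G(a) XOR G(b) } over all these splits. G(0) = 0.
G(1): splits (0,0):0^0=0 -> mex({0}) = 1
G(2): splits (0,1):0^1=1 (0,0):0^0=0 -> mex({0, 1}) = 2
G(3): splits (0,2):0^2=2 (1,1):1^1=0 (0,1):0^1=1 -> mex({0, 1, 2}) = 3
G(4): splits (0,3):0^3=3 (1,2):1^2=3 (0,2):0^2=2 (1,1):1^1=0 -> mex({0, 2, 3}) = 1
G(5): splits (0,4):0^1=1 (1,3):1^3=2 (2,2):2^2=0 (0,3):0^3=3 (1,2):1^2=3 -> mex({0, 1, 2, 3}) = 4
G(6) = mex({0, 1, 2, 4}) = 3
G(7) = mex({0, 1, 3, 4, 5}) = 2
Therefore G(7) = 2.

2


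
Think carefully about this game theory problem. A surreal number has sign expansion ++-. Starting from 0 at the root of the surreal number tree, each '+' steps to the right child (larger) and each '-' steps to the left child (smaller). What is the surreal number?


Sign expansion: ++-
Rule: track bounds (lo, hi), initially (-inf, +inf). On '+', the current value becomes lo and we move to the simplest number in (value, hi): value + 1 if hi = +inf, otherwise the midpoint (value + hi)/2. On '-', the current value becomes hi and we move to value - 1 if lo = -inf, otherwise the midpoint (lo + value)/2.
Start at 0.
Step 1: sign = +, move right. Bounds: (0, +inf). Value = 1
Step 2: sign = +, move right. Bounds: (1, +inf). Value = 2
Step 3: sign = -, move left. Bounds: (1, 2). Value = 3/2
The surreal number with sign expansion ++- is 3/2.

3/2


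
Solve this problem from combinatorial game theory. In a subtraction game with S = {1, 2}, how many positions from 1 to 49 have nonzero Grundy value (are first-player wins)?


Subtraction set S = {1, 2}, so G(n) = n mod 3.
G(n) = 0 when n is a multiple of 3.
Multiples of 3 in [1, 49]: 16
N-positions (nonzero Grundy) = 49 - 16 = 33

33


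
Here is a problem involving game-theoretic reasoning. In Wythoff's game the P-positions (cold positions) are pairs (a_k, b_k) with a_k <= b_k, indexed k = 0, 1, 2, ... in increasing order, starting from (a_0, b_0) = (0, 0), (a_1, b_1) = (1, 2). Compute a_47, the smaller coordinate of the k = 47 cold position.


By Wythoff's theorem, a_k = floor(k * phi) and b_k = floor(k * phi^2) = a_k + k, where phi = (1 + sqrt(5))/2 is the golden ratio.
phi = (1 + sqrt(5))/2 = 1.618034
k = 47
k * phi = 47 * 1.618034 = 76.047597
a_47 = floor(k * phi) = 76

76


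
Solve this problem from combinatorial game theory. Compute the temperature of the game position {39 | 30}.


The game is {39 | 30}, a switch {a | b} with numbers a > b.
Cooling {a | b} by t gives {a - t | b + t}, which stops being hot when a - t = b + t, i.e. at t = (a - b)/2. So the temperature of a switch is (a - b)/2.
Temperature = (Left option - Right option) / 2
= (39 - (30)) / 2
= 9 / 2
= 9/2

9/2


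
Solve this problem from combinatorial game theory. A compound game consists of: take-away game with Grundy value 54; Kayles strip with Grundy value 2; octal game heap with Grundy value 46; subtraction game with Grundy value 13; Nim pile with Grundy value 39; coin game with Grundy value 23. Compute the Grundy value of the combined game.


By the Sprague-Grundy theorem, the Grundy value of a sum of games is the XOR of individual Grundy values.
take-away game: Grundy value = 54. Running XOR: 0 XOR 54 = 54
Kayles strip: Grundy value = 2. Running XOR: 54 XOR 2 = 52
octal game heap: Grundy value = 46. Running XOR: 52 XOR 46 = 26
subtraction game: Grundy value = 13. Running XOR: 26 XOR 13 = 23
Nim pile: Grundy value = 39. Running XOR: 23 XOR 39 = 48
coin game: Grundy value = 23. Running XOR: 48 XOR 23 = 39
The combined Grundy value is 39.

39


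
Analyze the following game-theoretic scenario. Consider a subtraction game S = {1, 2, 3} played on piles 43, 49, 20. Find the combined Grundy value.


Subtraction set: {1, 2, 3}
For this subtraction set, G(n) = n mod 4 (period = max + 1 = 4).
Pile 1 (size 43): G(43) = 43 mod 4 = 3
Pile 2 (size 49): G(49) = 49 mod 4 = 1
Pile 3 (size 20): G(20) = 20 mod 4 = 0
Total Grundy value = XOR of all: 3 XOR 1 XOR 0 = 2

2


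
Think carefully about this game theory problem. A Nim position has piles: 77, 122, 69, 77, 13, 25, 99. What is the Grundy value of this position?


We need the XOR (exclusive or) of all pile sizes.
After XOR-ing pile 1 (size 77): 0 XOR 77 = 77
After XOR-ing pile 2 (size 122): 77 XOR 122 = 55
After XOR-ing pile 3 (size 69): 55 XOR 69 = 114
After XOR-ing pile 4 (size 77): 114 XOR 77 = 63
After XOR-ing pile 5 (size 13): 63 XOR 13 = 50
After XOR-ing pile 6 (size 25): 50 XOR 25 = 43
After XOR-ing pile 7 (size 99): 43 XOR 99 = 72
The Nim-value of this position is 72.

72


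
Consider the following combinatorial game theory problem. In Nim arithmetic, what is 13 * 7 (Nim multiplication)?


Nim multiplication is bilinear over XOR: (u XOR v) * w = (u*w) XOR (v*w).
So we split each operand into its bit components and XOR the pairwise Nim products.
13 = 1 + 4 + 8 (as XOR of powers of 2).
7 = 1 + 2 + 4 (as XOR of powers of 2).
Using the standard Nim-product table on single bits:
  2*2 = 3,   2*4 = 8,   2*8 = 12,
  4*4 = 6,   4*8 = 11,  8*8 = 13,
and  1*x = x (identity), k*l = l*k (commutative).
Pairwise Nim products:
  1 * 1 = 1
  1 * 2 = 2
  1 * 4 = 4
  4 * 1 = 4
  4 * 2 = 8
  4 * 4 = 6
  8 * 1 = 8
  8 * 2 = 12
  8 * 4 = 11
XOR them: 1 XOR 2 XOR 4 XOR 4 XOR 8 XOR 6 XOR 8 XOR 12 XOR 11 = 2.
Result: 13 * 7 = 2 (in Nim).

2


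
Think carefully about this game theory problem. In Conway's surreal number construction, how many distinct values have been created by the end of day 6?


Day 0: {|} = 0 is born. Count = 1.
Day n: the number of surreal numbers born by day n is 2^(n+1) - 1.
By day 0: 2^1 - 1 = 1
By day 1: 2^2 - 1 = 3
By day 2: 2^3 - 1 = 7
By day 3: 2^4 - 1 = 15
By day 4: 2^5 - 1 = 31
By day 5: 2^6 - 1 = 63
By day 6: 2^7 - 1 = 127
By day 6: 127 surreal numbers.

127


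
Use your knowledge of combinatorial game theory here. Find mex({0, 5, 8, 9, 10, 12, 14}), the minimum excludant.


Set = {0, 5, 8, 9, 10, 12, 14}
0 is in the set.
1 is NOT in the set. This is the mex.
mex = 1

1


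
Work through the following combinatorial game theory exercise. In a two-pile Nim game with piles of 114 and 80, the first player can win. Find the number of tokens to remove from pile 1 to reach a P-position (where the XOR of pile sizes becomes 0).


Piles: 114 and 80
Current XOR: 114 XOR 80 = 34 (non-zero, so this is an N-position).
To make the XOR zero, we need to find a move that balances the piles.
For pile 1 (size 114): target = 114 XOR 34 = 80
We reduce pile 1 from 114 to 80.
Tokens removed: 114 - 80 = 34
Verification: 80 XOR 80 = 0

34


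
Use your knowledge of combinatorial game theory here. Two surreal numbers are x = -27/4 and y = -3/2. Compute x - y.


x = -27/4, y = -3/2
Converting to common denominator: 4
x = -27/4, y = -6/4
x - y = -27/4 - -3/2 = -21/4

-21/4


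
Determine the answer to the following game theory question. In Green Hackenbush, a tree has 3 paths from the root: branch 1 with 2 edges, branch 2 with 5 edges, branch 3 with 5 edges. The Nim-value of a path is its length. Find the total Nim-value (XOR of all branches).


The tree has 3 branches from the ground vertex.
In Green Hackenbush, the Nim-value of a simple path of length k is k.
Branch 1: length 2, Nim-value = 2
Branch 2: length 5, Nim-value = 5
Branch 3: length 5, Nim-value = 5
Total Nim-value = XOR of all branch values:
0 XOR 2 = 2
2 XOR 5 = 7
7 XOR 5 = 2
Nim-value of the tree = 2

2


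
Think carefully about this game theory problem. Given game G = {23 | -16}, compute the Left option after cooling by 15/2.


Original game: {23 | -16} (a switch {a | b} with a > b).
Cooling by t (for t below the temperature (a - b)/2 = 39/2) taxes each move by t: {a | b} cooled by t is {a - t | b + t}.
Cooling amount: t = 15/2
Cooled Left option: 23 - 15/2 = 31/2
Cooled Right option: -16 + 15/2 = -17/2
Cooled game: {31/2 | -17/2}
Left option = 31/2

31/2


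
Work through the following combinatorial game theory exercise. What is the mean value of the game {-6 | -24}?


Game = {-6 | -24}, a switch {a | b} with numbers a > b.
Its thermograph has left wall a - t and right wall b + t, which meet at t = (a - b)/2, where both equal (a + b)/2. So the mast (mean value) is at (a + b)/2.
Mean = (-6 + (-24))/2 = -30/2 = -15

-15


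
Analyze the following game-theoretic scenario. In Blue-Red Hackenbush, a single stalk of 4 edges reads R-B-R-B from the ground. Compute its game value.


Edges (from ground): R-B-R-B
By Berlekamp's sign-expansion rule, a Blue-Red Hackenbush stalk has the value of the surreal number whose sign sequence is the edge sequence with B -> + and R -> -.
Sign sequence: -+-+
Trace the sign expansion in the surreal number tree, starting from 0:
Edge 1: R (sign -) -> bounds (-inf, 0), value = -1
Edge 2: B (sign +) -> bounds (-1, 0), value = -1/2
Edge 3: R (sign -) -> bounds (-1, -1/2), value = -3/4
Edge 4: B (sign +) -> bounds (-3/4, -1/2), value = -5/8
Game value = -5/8

-5/8


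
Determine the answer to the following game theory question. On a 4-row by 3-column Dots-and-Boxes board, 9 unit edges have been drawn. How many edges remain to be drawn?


Grid: 4 x 3 boxes, i.e. 5 rows and 4 columns of dots.
Horizontal edges: (rows + 1) * cols = 5 * 3 = 15
Vertical edges: rows * (cols + 1) = 4 * 4 = 16
Total edges: 15 + 16 = 31
Edges drawn: 9
Remaining: 31 - 9 = 22

22


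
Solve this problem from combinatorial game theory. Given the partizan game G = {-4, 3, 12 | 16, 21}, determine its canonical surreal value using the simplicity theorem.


Left options: {-4, 3, 12}, max = 12
Right options: {16, 21}, min = 16
All options are numbers and max(Left) < min(Right), so by the simplicity theorem the value is the simplest (earliest-born) number strictly between 12 and 16.
Integers 13 through 15 all lie strictly between 12 and 16.
Among integers, the simplest (lowest birthday = smallest |n|; 0 is born on day 0, +-n on day n) is 13.
No non-integer in the interval can be simpler: if x is a non-integer in the interval, then floor(x) or ceil(x) also lies in the interval (the interval contains an integer), and both are proper prefixes of x's sign expansion, i.e. born earlier. So the game value is 13.
Game value = 13

13


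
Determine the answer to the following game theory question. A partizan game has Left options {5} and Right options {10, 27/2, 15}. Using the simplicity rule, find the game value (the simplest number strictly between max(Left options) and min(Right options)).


Left options: {5}, max = 5
Right options: {10, 27/2, 15}, min = 10
All options are numbers and max(Left) < min(Right), so by the simplicity theorem the value is the simplest (earliest-born) number strictly between 5 and 10.
Integers 6 through 9 all lie strictly between 5 and 10.
Among integers, the simplest (lowest birthday = smallest |n|; 0 is born on day 0, +-n on day n) is 6.
No non-integer in the interval can be simpler: if x is a non-integer in the interval, then floor(x) or ceil(x) also lies in the interval (the interval contains an integer), and both are proper prefixes of x's sign expansion, i.e. born earlier. So the game value is 6.
Game value = 6

6


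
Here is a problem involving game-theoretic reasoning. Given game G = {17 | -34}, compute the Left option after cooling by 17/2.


Original game: {17 | -34} (a switch {a | b} with a > b).
Cooling by t (for t below the temperature (a - b)/2 = 51/2) taxes each move by t: {a | b} cooled by t is {a - t | b + t}.
Cooling amount: t = 17/2
Cooled Left option: 17 - 17/2 = 17/2
Cooled Right option: -34 + 17/2 = -51/2
Cooled game: {17/2 | -51/2}
Left option = 17/2

17/2


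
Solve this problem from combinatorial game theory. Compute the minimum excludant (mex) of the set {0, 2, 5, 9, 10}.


Set = {0, 2, 5, 9, 10}
0 is in the set.
1 is NOT in the set. This is the mex.
mex = 1

1


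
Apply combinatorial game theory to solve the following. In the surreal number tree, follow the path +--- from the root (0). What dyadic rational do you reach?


Sign expansion: +---
Rule: track bounds (lo, hi), initially (-inf, +inf). On '+', the current value becomes lo and we move to the simplest number in (value, hi): value + 1 if hi = +inf, otherwise the midpoint (value + hi)/2. On '-', the current value becomes hi and we move to value - 1 if lo = -inf, otherwise the midpoint (lo + value)/2.
Start at 0.
Step 1: sign = +, move right. Bounds: (0, +inf). Value = 1
Step 2: sign = -, move left. Bounds: (0, 1). Value = 1/2
Step 3: sign = -, move left. Bounds: (0, 1/2). Value = 1/4
Step 4: sign = -, move left. Bounds: (0, 1/4). Value = 1/8
The surreal number with sign expansion +--- is 1/8.

1/8


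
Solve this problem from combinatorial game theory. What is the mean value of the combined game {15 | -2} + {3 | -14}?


G1 = {15 | -2}, G2 = {3 | -14}
Each is a switch {a | b} with numbers a > b; its mean value is (a + b)/2, and mean value is additive over game sums: m(G1 + G2) = m(G1) + m(G2).
Mean of G1 = (15 + (-2))/2 = 13/2 = 13/2
Mean of G2 = (3 + (-14))/2 = -11/2 = -11/2
Mean of G1 + G2 = 13/2 + -11/2 = 1

1


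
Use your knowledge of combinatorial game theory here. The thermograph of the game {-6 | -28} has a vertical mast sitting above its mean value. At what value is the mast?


Game = {-6 | -28}, a switch {a | b} with numbers a > b.
Its thermograph has left wall a - t and right wall b + t, which meet at t = (a - b)/2, where both equal (a + b)/2. So the mast (mean value) is at (a + b)/2.
Mean = (-6 + (-28))/2 = -34/2 = -17

-17


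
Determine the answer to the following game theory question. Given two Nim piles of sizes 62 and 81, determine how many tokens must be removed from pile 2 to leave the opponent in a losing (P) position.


Piles: 62 and 81
Current XOR: 62 XOR 81 = 111 (non-zero, so this is an N-position).
To make the XOR zero, we need to find a move that balances the piles.
For pile 2 (size 81): target = 81 XOR 111 = 62
We reduce pile 2 from 81 to 62.
Tokens removed: 81 - 62 = 19
Verification: 62 XOR 62 = 0

19


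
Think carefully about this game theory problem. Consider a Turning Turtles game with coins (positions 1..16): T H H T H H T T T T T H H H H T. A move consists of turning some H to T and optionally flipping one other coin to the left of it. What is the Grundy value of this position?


Coins: T H H T H H T T T T T H H H H T
Key fact: a single head at position k behaves exactly like a Nim heap of size k (turning it to T and optionally flipping a coin at j < k corresponds to moving the heap from k to j, or to 0), and heads combine as a disjunctive sum (two heads at the same place would cancel, matching j XOR j = 0). So the Nim-value is the XOR of the 1-indexed positions of the heads.
Face-up positions (1-indexed): [2, 3, 5, 6, 12, 13, 14, 15]
XOR 0 with 2: 0 XOR 2 = 2
XOR 2 with 3: 2 XOR 3 = 1
XOR 1 with 5: 1 XOR 5 = 4
XOR 4 with 6: 4 XOR 6 = 2
XOR 2 with 12: 2 XOR 12 = 14
XOR 14 with 13: 14 XOR 13 = 3
XOR 3 with 14: 3 XOR 14 = 13
XOR 13 with 15: 13 XOR 15 = 2
Nim-value = 2

2


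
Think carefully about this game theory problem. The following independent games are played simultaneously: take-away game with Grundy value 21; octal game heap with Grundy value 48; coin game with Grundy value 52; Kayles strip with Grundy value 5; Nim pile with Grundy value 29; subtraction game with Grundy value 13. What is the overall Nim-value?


By the Sprague-Grundy theorem, the Grundy value of a sum of games is the XOR of individual Grundy values.
take-away game: Grundy value = 21. Running XOR: 0 XOR 21 = 21
octal game heap: Grundy value = 48. Running XOR: 21 XOR 48 = 37
coin game: Grundy value = 52. Running XOR: 37 XOR 52 = 17
Kayles strip: Grundy value = 5. Running XOR: 17 XOR 5 = 20
Nim pile: Grundy value = 29. Running XOR: 20 XOR 29 = 9
subtraction game: Grundy value = 13. Running XOR: 9 XOR 13 = 4
The combined Grundy value is 4.

4


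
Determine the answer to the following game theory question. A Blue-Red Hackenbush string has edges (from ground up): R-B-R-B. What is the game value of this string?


Edges (from ground): R-B-R-B
By Berlekamp's sign-expansion rule, a Blue-Red Hackenbush stalk has the value of the surreal number whose sign sequence is the edge sequence with B -> + and R -> -.
Sign sequence: -+-+
Trace the sign expansion in the surreal number tree, starting from 0:
Edge 1: R (sign -) -> bounds (-inf, 0), value = -1
Edge 2: B (sign +) -> bounds (-1, 0), value = -1/2
Edge 3: R (sign -) -> bounds (-1, -1/2), value = -3/4
Edge 4: B (sign +) -> bounds (-3/4, -1/2), value = -5/8
Game value = -5/8

-5/8


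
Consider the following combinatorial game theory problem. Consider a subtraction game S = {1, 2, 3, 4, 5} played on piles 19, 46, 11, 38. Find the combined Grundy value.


Subtraction set: {1, 2, 3, 4, 5}
For this subtraction set, G(n) = n mod 6 (period = max + 1 = 6).
Pile 1 (size 19): G(19) = 19 mod 6 = 1
Pile 2 (size 46): G(46) = 46 mod 6 = 4
Pile 3 (size 11): G(11) = 11 mod 6 = 5
Pile 4 (size 38): G(38) = 38 mod 6 = 2
Total Grundy value = XOR of all: 1 XOR 4 XOR 5 XOR 2 = 2

2


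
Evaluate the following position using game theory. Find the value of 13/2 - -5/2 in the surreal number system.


x = 13/2, y = -5/2
Converting to common denominator: 2
x = 13/2, y = -5/2
x - y = 13/2 - -5/2 = 9

9


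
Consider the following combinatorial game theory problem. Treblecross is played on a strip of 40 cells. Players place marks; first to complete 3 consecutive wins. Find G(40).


Treblecross: place X on empty cells; 3-in-a-row wins.
Playing within two cells of an existing X lets the opponent win at once, so sensible play treats the cells i-2..i+2 around each X as dead. The player left with no safe cell loses, so this is a normal-play take-away game on strips of safe cells.
Placing X at cell i (0-indexed) of a strip of k safe cells leaves independent strips of sizes max(0, i-2) and max(0, k-i-3). Hence G(k) = mex{ G(max(0,i-2)) XOR G(max(0,k-i-3)) : 0 <= i < k }, with G(0) = 0.
G(1): splits (0,0):0^0=0 -> mex({0}) = 1
G(2): splits (0,0):0^0=0 -> mex({0}) = 1
G(3): splits (0,0):0^0=0 -> mex({0}) = 1
G(4): splits (0,1):0^1=1 (0,0):0^0=0 -> mex({0, 1}) = 2
G(5): splits (0,2):0^1=1 (0,1):0^1=1 (0,0):0^0=0 -> mex({0, 1}) = 2
G(6) = mex({1}) = 0
G(7) = mex({0, 1, 2}) = 3
G(8) = mex({0, 1, 2}) = 3
G(9) = mex({0, 2}) = 1
G(10) = mex({0, 2, 3}) = 1
G(11) = mex({0, 3}) = 1
G(12) = mex({1, 3}) = 0
G(13) = mex({0, 1, 2, 3}) = 4
G(14) = mex({0, 1, 2}) = 3
G(15) = mex({0, 1, 2}) = 3
G(16) = mex({0, 1, 2, 4}) = 3
G(17) = mex({0, 1, 3, 4}) = 2
G(18) = mex({0, 1, 3, 4}) = 2
G(19) = mex({0, 1, 3, 5}) = 2
G(20) = mex({0, 1, 2, 3, 5}) = 4
G(21) = mex({0, 1, 2, 3, 5}) = 4
G(22) = mex({1, 2, 6}) = 0
G(23) = mex({0, 1, 2, 3, 4, 6}) = 5
G(24) = mex({0, 1, 2, 3, 4}) = 5
G(25) = mex({0, 1, 3, 4, 7}) = 2
G(26) = mex({0, 1, 3, 4, 5, 7}) = 2
G(27) = mex({0, 1, 3, 5}) = 2
G(28) = mex({0, 1, 2, 5}) = 3
G(29) = mex({0, 1, 2, 4, 5, 6}) = 3
G(30) = mex({1, 2, 4, 6}) = 0
G(31) = mex({0, 1, 2, 3, 4, 6}) = 5
G(32) = mex({1, 2, 3, 4, 7}) = 0
G(33) = mex({0, 3, 7}) = 1
G(34) = mex({0, 2, 3, 5, 7}) = 1
G(35) = mex({0, 2, 3, 5, 6}) = 1
G(36) = mex({0, 1, 2, 5, 6}) = 3
G(37) = mex({0, 1, 2, 4, 5, 6}) = 3
G(38) = mex({0, 1, 2, 4}) = 3
G(39) = mex({0, 1, 2, 3, 4, 7}) = 5
G(40) = mex({0, 1, 2, 3, 4, 5, 7}) = 6
Therefore G(40) = 6.

6


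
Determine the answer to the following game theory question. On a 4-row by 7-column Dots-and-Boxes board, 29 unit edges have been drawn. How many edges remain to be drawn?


Grid: 4 x 7 boxes, i.e. 5 rows and 8 columns of dots.
Horizontal edges: (rows + 1) * cols = 5 * 7 = 35
Vertical edges: rows * (cols + 1) = 4 * 8 = 32
Total edges: 35 + 32 = 67
Edges drawn: 29
Remaining: 67 - 29 = 38

38


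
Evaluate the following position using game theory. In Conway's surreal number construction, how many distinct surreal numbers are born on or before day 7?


Day 0: {|} = 0 is born. Count = 1.
Day n: the number of surreal numbers born by day n is 2^(n+1) - 1.
By day 0: 2^1 - 1 = 1
By day 1: 2^2 - 1 = 3
By day 2: 2^3 - 1 = 7
By day 3: 2^4 - 1 = 15
By day 4: 2^5 - 1 = 31
By day 5: 2^6 - 1 = 63
By day 6: 2^7 - 1 = 127
By day 7: 2^8 - 1 = 255
By day 7: 255 surreal numbers.

255


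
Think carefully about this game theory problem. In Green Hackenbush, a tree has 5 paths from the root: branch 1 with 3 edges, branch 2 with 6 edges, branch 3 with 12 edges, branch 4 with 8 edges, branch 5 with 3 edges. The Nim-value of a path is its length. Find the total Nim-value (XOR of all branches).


The tree has 5 branches from the ground vertex.
In Green Hackenbush, the Nim-value of a simple path of length k is k.
Branch 1: length 3, Nim-value = 3
Branch 2: length 6, Nim-value = 6
Branch 3: length 12, Nim-value = 12
Branch 4: length 8, Nim-value = 8
Branch 5: length 3, Nim-value = 3
Total Nim-value = XOR of all branch values:
0 XOR 3 = 3
3 XOR 6 = 5
5 XOR 12 = 9
9 XOR 8 = 1
1 XOR 3 = 2
Nim-value of the tree = 2

2


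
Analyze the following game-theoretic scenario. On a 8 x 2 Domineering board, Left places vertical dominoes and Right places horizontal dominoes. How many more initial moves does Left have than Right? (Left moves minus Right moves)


Board is 8 x 2 (rows x cols).
Left (vertical) placements: (rows-1) * cols = 7 * 2 = 14
Right (horizontal) placements: rows * (cols-1) = 8 * 1 = 8
Advantage = Left - Right = 14 - 8 = 6

6


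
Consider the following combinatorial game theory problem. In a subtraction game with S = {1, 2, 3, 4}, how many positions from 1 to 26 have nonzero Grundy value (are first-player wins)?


Subtraction set S = {1, 2, 3, 4}, so G(n) = n mod 5.
G(n) = 0 when n is a multiple of 5.
Multiples of 5 in [1, 26]: 5
N-positions (nonzero Grundy) = 26 - 5 = 21

21


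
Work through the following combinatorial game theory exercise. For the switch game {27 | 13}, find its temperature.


The game is {27 | 13}, a switch {a | b} with numbers a > b.
Cooling {a | b} by t gives {a - t | b + t}, which stops being hot when a - t = b + t, i.e. at t = (a - b)/2. So the temperature of a switch is (a - b)/2.
Temperature = (Left option - Right option) / 2
= (27 - (13)) / 2
= 14 / 2
= 7

7


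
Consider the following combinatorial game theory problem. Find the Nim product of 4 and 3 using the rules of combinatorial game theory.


Nim multiplication is bilinear over XOR: (u XOR v) * w = (u*w) XOR (v*w).
So we split each operand into its bit components and XOR the pairwise Nim products.
4 = 4 (as XOR of powers of 2).
3 = 1 + 2 (as XOR of powers of 2).
Using the standard Nim-product table on single bits:
  2*2 = 3,   2*4 = 8,   2*8 = 12,
  4*4 = 6,   4*8 = 11,  8*8 = 13,
and  1*x = x (identity), k*l = l*k (commutative).
Pairwise Nim products:
  4 * 1 = 4
  4 * 2 = 8
XOR them: 4 XOR 8 = 12.
Result: 4 * 3 = 12 (in Nim).

12


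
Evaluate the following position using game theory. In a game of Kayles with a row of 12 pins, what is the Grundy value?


Kayles: a move removes 1 or 2 adjacent pins from a contiguous row.
Removing pins from a row of k leaves two independent rows (a, b) with a + b = k - 1 (one pin) or a + b = k - 2 (two pins); an end removal gives a = 0.
By Sprague-Grundy, G(k) = mex{ G(a) XOR G(b) } over all these splits. G(0) = 0.
G(1): splits (0,0):0^0=0 -> mex({0}) = 1
G(2): splits (0,1):0^1=1 (0,0):0^0=0 -> mex({0, 1}) = 2
G(3): splits (0,2):0^2=2 (1,1):1^1=0 (0,1):0^1=1 -> mex({0, 1, 2}) = 3
G(4): splits (0,3):0^3=3 (1,2):1^2=3 (0,2):0^2=2 (1,1):1^1=0 -> mex({0, 2, 3}) = 1
G(5): splits (0,4):0^1=1 (1,3):1^3=2 (2,2):2^2=0 (0,3):0^3=3 (1,2):1^2=3 -> mex({0, 1, 2, 3}) = 4
G(6) = mex({0, 1, 2, 4}) = 3
G(7) = mex({0, 1, 3, 4, 5}) = 2
G(8) = mex({0, 2, 3, 5, 6}) = 1
G(9) = mex({0, 1, 2, 3, 6, 7}) = 4
G(10) = mex({0, 1, 3, 4, 5, 7}) = 2
G(11) = mex({0, 1, 2, 3, 4, 5}) = 6
G(12) = mex({0, 1, 2, 3, 5, 6, 7}) = 4
Therefore G(12) = 4.

4


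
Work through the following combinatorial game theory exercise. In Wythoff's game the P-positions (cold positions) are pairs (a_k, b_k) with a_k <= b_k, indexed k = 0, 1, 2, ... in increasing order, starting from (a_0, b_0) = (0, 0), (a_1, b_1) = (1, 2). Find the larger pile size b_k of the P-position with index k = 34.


By Wythoff's theorem, a_k = floor(k * phi) and b_k = floor(k * phi^2) = a_k + k, where phi = (1 + sqrt(5))/2 is the golden ratio.
phi = (1 + sqrt(5))/2 = 1.618034
phi^2 = phi + 1 = 2.618034
k = 34
k * phi^2 = 34 * 2.618034 = 89.013156
b_34 = floor(k * phi^2) = 89 (check: a_34 + k = 55 + 34 = 89)

89


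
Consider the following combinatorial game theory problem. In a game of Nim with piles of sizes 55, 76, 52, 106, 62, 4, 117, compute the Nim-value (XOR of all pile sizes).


We need the XOR (exclusive or) of all pile sizes.
After XOR-ing pile 1 (size 55): 0 XOR 55 = 55
After XOR-ing pile 2 (size 76): 55 XOR 76 = 123
After XOR-ing pile 3 (size 52): 123 XOR 52 = 79
After XOR-ing pile 4 (size 106): 79 XOR 106 = 37
After XOR-ing pile 5 (size 62): 37 XOR 62 = 27
After XOR-ing pile 6 (size 4): 27 XOR 4 = 31
After XOR-ing pile 7 (size 117): 31 XOR 117 = 106
The Nim-value of this position is 106.

106


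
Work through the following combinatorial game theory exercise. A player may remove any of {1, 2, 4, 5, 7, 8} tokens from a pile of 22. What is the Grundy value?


The subtraction set is S = {1, 2, 4, 5, 7, 8}.
G(k) = mex{ G(k - s) : s in S, s <= k }. We compute iteratively: G(0) = 0.
G(1) = mex({0}) = 1
G(2) = mex({0, 1}) = 2
G(3) = mex({1, 2}) = 0
G(4) = mex({0, 2}) = 1
G(5) = mex({0, 1}) = 2
G(6) = mex({1, 2}) = 0
G(7) = mex({0, 2}) = 1
G(8) = mex({0, 1}) = 2
G(9) = mex({1, 2}) = 0
G(10) = mex({0, 2}) = 1
Observe that G(3)..G(10) = 0, 1, 2, 0, 1, 2, 0, 1 repeats G(0)..G(7) = 0, 1, 2, 0, 1, 2, 0, 1.
For k >= max(S) = 8, G(k) is determined by the previous 8 values G(k-8)..G(k-1); a window of 8 consecutive values has recurred shifted by 3, so by induction G(k + 3) = G(k) for all k >= 0: the sequence is periodic from the start with period 3.
One period: G(0..2) = 0, 1, 2.
22 mod 3 = 1, so G(22) = G(1) = 1.

1


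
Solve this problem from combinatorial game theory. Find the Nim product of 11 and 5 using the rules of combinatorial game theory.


Nim multiplication is bilinear over XOR: (u XOR v) * w = (u*w) XOR (v*w).
So we split each operand into its bit components and XOR the pairwise Nim products.
11 = 1 + 2 + 8 (as XOR of powers of 2).
5 = 1 + 4 (as XOR of powers of 2).
Using the standard Nim-product table on single bits:
  2*2 = 3,   2*4 = 8,   2*8 = 12,
  4*4 = 6,   4*8 = 11,  8*8 = 13,
and  1*x = x (identity), k*l = l*k (commutative).
Pairwise Nim products:
  1 * 1 = 1
  1 * 4 = 4
  2 * 1 = 2
  2 * 4 = 8
  8 * 1 = 8
  8 * 4 = 11
XOR them: 1 XOR 4 XOR 2 XOR 8 XOR 8 XOR 11 = 12.
Result: 11 * 5 = 12 (in Nim).

12


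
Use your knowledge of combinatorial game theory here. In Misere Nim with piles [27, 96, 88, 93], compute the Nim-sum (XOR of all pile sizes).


We need the XOR (exclusive or) of all pile sizes.
After XOR-ing pile 1 (size 27): 0 XOR 27 = 27
After XOR-ing pile 2 (size 96): 27 XOR 96 = 123
After XOR-ing pile 3 (size 88): 123 XOR 88 = 35
After XOR-ing pile 4 (size 93): 35 XOR 93 = 126
The Nim-value of this position is 126.

126


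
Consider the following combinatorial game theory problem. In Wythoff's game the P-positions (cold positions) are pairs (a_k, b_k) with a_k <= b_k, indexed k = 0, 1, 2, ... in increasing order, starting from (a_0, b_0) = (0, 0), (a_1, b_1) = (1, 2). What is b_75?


By Wythoff's theorem, a_k = floor(k * phi) and b_k = floor(k * phi^2) = a_k + k, where phi = (1 + sqrt(5))/2 is the golden ratio.
phi = (1 + sqrt(5))/2 = 1.618034
phi^2 = phi + 1 = 2.618034
k = 75
k * phi^2 = 75 * 2.618034 = 196.352549
b_75 = floor(k * phi^2) = 196 (check: a_75 + k = 121 + 75 = 196)

196


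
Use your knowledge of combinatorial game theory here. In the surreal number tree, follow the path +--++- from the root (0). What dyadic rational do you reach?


Sign expansion: +--++-
Rule: track bounds (lo, hi), initially (-inf, +inf). On '+', the current value becomes lo and we move to the simplest number in (value, hi): value + 1 if hi = +inf, otherwise the midpoint (value + hi)/2. On '-', the current value becomes hi and we move to value - 1 if lo = -inf, otherwise the midpoint (lo + value)/2.
Start at 0.
Step 1: sign = +, move right. Bounds: (0, +inf). Value = 1
Step 2: sign = -, move left. Bounds: (0, 1). Value = 1/2
Step 3: sign = -, move left. Bounds: (0, 1/2). Value = 1/4
Step 4: sign = +, move right. Bounds: (1/4, 1/2). Value = 3/8
Step 5: sign = +, move right. Bounds: (3/8, 1/2). Value = 7/16
Step 6: sign = -, move left. Bounds: (3/8, 7/16). Value = 13/32
The surreal number with sign expansion +--++- is 13/32.

13/32


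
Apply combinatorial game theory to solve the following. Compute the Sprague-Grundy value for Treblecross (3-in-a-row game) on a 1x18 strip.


Treblecross: place X on empty cells; 3-in-a-row wins.
Playing within two cells of an existing X lets the opponent win at once, so sensible play treats the cells i-2..i+2 around each X as dead. The player left with no safe cell loses, so this is a normal-play take-away game on strips of safe cells.
Placing X at cell i (0-indexed) of a strip of k safe cells leaves independent strips of sizes max(0, i-2) and max(0, k-i-3). Hence G(k) = mex{ G(max(0,i-2)) XOR G(max(0,k-i-3)) : 0 <= i < k }, with G(0) = 0.
G(1): splits (0,0):0^0=0 -> mex({0}) = 1
G(2): splits (0,0):0^0=0 -> mex({0}) = 1
G(3): splits (0,0):0^0=0 -> mex({0}) = 1
G(4): splits (0,1):0^1=1 (0,0):0^0=0 -> mex({0, 1}) = 2
G(5): splits (0,2):0^1=1 (0,1):0^1=1 (0,0):0^0=0 -> mex({0, 1}) = 2
G(6) = mex({1}) = 0
G(7) = mex({0, 1, 2}) = 3
G(8) = mex({0, 1, 2}) = 3
G(9) = mex({0, 2}) = 1
G(10) = mex({0, 2, 3}) = 1
G(11) = mex({0, 3}) = 1
G(12) = mex({1, 3}) = 0
G(13) = mex({0, 1, 2, 3}) = 4
G(14) = mex({0, 1, 2}) = 3
G(15) = mex({0, 1, 2}) = 3
G(16) = mex({0, 1, 2, 4}) = 3
G(17) = mex({0, 1, 3, 4}) = 2
G(18) = mex({0, 1, 3, 4}) = 2
Therefore G(18) = 2.

2


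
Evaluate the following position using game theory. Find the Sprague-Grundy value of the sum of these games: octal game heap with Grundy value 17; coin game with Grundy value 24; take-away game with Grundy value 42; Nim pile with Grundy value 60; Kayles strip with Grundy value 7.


By the Sprague-Grundy theorem, the Grundy value of a sum of games is the XOR of individual Grundy values.
octal game heap: Grundy value = 17. Running XOR: 0 XOR 17 = 17
coin game: Grundy value = 24. Running XOR: 17 XOR 24 = 9
take-away game: Grundy value = 42. Running XOR: 9 XOR 42 = 35
Nim pile: Grundy value = 60. Running XOR: 35 XOR 60 = 31
Kayles strip: Grundy value = 7. Running XOR: 31 XOR 7 = 24
The combined Grundy value is 24.

24


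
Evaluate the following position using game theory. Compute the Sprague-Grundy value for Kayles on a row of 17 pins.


Kayles: a move removes 1 or 2 adjacent pins from a contiguous row.
Removing pins from a row of k leaves two independent rows (a, b) with a + b = k - 1 (one pin) or a + b = k - 2 (two pins); an end removal gives a = 0.
By Sprague-Grundy, G(k) = mex{ G(a) XOR G(b) } over all these splits. G(0) = 0.
G(1): splits (0,0):0^0=0 -> mex({0}) = 1
G(2): splits (0,1):0^1=1 (0,0):0^0=0 -> mex({0, 1}) = 2
G(3): splits (0,2):0^2=2 (1,1):1^1=0 (0,1):0^1=1 -> mex({0, 1, 2}) = 3
G(4): splits (0,3):0^3=3 (1,2):1^2=3 (0,2):0^2=2 (1,1):1^1=0 -> mex({0, 2, 3}) = 1
G(5): splits (0,4):0^1=1 (1,3):1^3=2 (2,2):2^2=0 (0,3):0^3=3 (1,2):1^2=3 -> mex({0, 1, 2, 3}) = 4
G(6) = mex({0, 1, 2, 4}) = 3
G(7) = mex({0, 1, 3, 4, 5}) = 2
G(8) = mex({0, 2, 3, 5, 6}) = 1
G(9) = mex({0, 1, 2, 3, 6, 7}) = 4
G(10) = mex({0, 1, 3, 4, 5, 7}) = 2
G(11) = mex({0, 1, 2, 3, 4, 5}) = 6
G(12) = mex({0, 1, 2, 3, 5, 6, 7}) = 4
G(13) = mex({0, 2, 3, 4, 6, 7}) = 1
G(14) = mex({0, 1, 4, 5, 6, 7}) = 2
G(15) = mex({0, 1, 2, 3, 4, 5, 6}) = 7
G(16) = mex({0, 2, 3, 5, 6, 7}) = 1
G(17) = mex({0, 1, 2, 3, 5, 6, 7}) = 4
Therefore G(17) = 4.

4


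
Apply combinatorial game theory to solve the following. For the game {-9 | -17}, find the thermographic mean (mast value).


Game = {-9 | -17}, a switch {a | b} with numbers a > b.
Its thermograph has left wall a - t and right wall b + t, which meet at t = (a - b)/2, where both equal (a + b)/2. So the mast (mean value) is at (a + b)/2.
Mean = (-9 + (-17))/2 = -26/2 = -13

-13


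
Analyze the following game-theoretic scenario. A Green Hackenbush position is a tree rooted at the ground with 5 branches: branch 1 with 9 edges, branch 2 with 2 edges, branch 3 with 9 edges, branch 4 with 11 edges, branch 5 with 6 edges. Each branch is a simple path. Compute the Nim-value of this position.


The tree has 5 branches from the ground vertex.
In Green Hackenbush, the Nim-value of a simple path of length k is k.
Branch 1: length 9, Nim-value = 9
Branch 2: length 2, Nim-value = 2
Branch 3: length 9, Nim-value = 9
Branch 4: length 11, Nim-value = 11
Branch 5: length 6, Nim-value = 6
Total Nim-value = XOR of all branch values:
0 XOR 9 = 9
9 XOR 2 = 11
11 XOR 9 = 2
2 XOR 11 = 9
9 XOR 6 = 15
Nim-value of the tree = 15

15


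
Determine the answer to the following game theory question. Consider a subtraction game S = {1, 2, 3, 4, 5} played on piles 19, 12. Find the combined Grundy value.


Subtraction set: {1, 2, 3, 4, 5}
For this subtraction set, G(n) = n mod 6 (period = max + 1 = 6).
Pile 1 (size 19): G(19) = 19 mod 6 = 1
Pile 2 (size 12): G(12) = 12 mod 6 = 0
Total Grundy value = XOR of all: 1 XOR 0 = 1

1


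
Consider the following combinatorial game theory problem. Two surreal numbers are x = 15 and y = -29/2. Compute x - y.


x = 15, y = -29/2
Converting to common denominator: 2
x = 30/2, y = -29/2
x - y = 15 - -29/2 = 59/2

59/2


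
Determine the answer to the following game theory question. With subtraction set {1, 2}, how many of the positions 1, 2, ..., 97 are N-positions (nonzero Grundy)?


Subtraction set S = {1, 2}, so G(n) = n mod 3.
G(n) = 0 when n is a multiple of 3.
Multiples of 3 in [1, 97]: 32
N-positions (nonzero Grundy) = 97 - 32 = 65

65


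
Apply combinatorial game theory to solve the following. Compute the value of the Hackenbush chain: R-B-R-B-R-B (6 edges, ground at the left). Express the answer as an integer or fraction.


Edges (from ground): R-B-R-B-R-B
By Berlekamp's sign-expansion rule, a Blue-Red Hackenbush stalk has the value of the surreal number whose sign sequence is the edge sequence with B -> + and R -> -.
Sign sequence: -+-+-+
Trace the sign expansion in the surreal number tree, starting from 0:
Edge 1: R (sign -) -> bounds (-inf, 0), value = -1
Edge 2: B (sign +) -> bounds (-1, 0), value = -1/2
Edge 3: R (sign -) -> bounds (-1, -1/2), value = -3/4
Edge 4: B (sign +) -> bounds (-3/4, -1/2), value = -5/8
Edge 5: R (sign -) -> bounds (-3/4, -5/8), value = -11/16
Edge 6: B (sign +) -> bounds (-11/16, -5/8), value = -21/32
Game value = -21/32

-21/32
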